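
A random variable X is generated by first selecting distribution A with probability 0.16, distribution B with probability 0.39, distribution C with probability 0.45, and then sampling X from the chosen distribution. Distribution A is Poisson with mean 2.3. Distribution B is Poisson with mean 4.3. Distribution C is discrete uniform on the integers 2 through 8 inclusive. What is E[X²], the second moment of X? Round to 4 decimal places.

23.1525

For each component E[X²] = Var + (mean)², giving A: 7.59; B: 22.79; C: 29.
Overall E[X²] = 0.16·7.59 + 0.39·22.79 + 0.45·29 = 23.1525.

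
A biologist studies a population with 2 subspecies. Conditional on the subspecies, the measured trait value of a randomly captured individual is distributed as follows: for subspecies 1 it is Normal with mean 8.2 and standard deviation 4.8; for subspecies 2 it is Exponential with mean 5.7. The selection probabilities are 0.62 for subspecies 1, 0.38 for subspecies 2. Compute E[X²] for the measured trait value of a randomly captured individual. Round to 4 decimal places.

80.6660

For each component E[X²] = Var + (mean)², giving 1: 90.28; 2: 64.98.
Overall E[X²] = 0.62·90.28 + 0.38·64.98 = 80.666.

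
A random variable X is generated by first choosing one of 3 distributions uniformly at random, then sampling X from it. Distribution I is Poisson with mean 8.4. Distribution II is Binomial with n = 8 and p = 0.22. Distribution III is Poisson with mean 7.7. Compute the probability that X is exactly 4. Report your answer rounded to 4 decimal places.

Conditional on each component, P(X = 4): I: 0.0466479; II: 0.060697; III: 0.0663261.
By total probability, P(X = 4) = 0.333333·0.0466479 + 0.333333·0.060697 + 0.333333·0.0663261 = 0.0578903.

0.0579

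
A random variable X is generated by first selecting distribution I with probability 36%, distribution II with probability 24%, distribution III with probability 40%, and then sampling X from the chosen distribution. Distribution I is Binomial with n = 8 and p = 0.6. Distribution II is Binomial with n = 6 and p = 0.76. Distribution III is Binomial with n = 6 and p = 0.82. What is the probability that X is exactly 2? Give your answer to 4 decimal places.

0.0260

Conditional on each component, P(X = 2): I: 0.0412877; II: 0.0287451; III: 0.0105879.
By total probability, P(X = 2) = 0.36·0.0412877 + 0.24·0.0287451 + 0.4·0.0105879 = 0.0259975.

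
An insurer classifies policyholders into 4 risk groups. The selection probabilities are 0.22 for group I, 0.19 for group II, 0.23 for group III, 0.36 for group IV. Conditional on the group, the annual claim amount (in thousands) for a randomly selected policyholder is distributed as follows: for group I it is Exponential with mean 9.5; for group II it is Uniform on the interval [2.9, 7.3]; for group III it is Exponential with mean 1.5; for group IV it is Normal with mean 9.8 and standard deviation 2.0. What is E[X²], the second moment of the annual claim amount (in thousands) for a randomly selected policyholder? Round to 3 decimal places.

82.008

For each component E[X²] = Var + (mean)², giving I: 180.5; II: 27.6233; III: 4.5; IV: 100.04.
Overall E[X²] = 0.22·180.5 + 0.19·27.6233 + 0.23·4.5 + 0.36·100.04 = 82.0078.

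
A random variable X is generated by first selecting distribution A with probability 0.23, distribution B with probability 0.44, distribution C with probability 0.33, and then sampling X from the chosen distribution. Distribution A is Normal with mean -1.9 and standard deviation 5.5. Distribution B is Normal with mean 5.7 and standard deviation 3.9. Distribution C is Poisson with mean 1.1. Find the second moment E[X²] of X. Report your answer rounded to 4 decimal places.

29.5381

For each component E[X²] = Var + (mean)², giving A: 33.86; B: 47.7; C: 2.31.
Overall E[X²] = 0.23·33.86 + 0.44·47.7 + 0.33·2.31 = 29.5381.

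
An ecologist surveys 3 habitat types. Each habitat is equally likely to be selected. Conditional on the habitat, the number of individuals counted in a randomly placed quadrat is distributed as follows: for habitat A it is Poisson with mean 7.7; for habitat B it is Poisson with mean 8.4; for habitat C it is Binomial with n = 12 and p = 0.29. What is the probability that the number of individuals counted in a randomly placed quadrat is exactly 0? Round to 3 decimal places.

0.006

Conditional on each habitat, P(X = 0): A: 0.000452827; B: 0.000224867; C: 0.0164097.
By total probability, P(X = 0) = 0.333333·0.000452827 + 0.333333·0.000224867 + 0.333333·0.0164097 = 0.00569579.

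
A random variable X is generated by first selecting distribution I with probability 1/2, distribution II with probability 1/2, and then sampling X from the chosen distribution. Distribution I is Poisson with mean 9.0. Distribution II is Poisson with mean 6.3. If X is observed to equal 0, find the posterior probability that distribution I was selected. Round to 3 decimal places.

0.063

Likelihoods P(X=0 | ·): I: 0.00012341; II: 0.0018363.
Posterior ∝ prior × likelihood. Numerator for I: 0.5·0.00012341 = 6.17049e-05.
Normalizing constant: 0.5·0.00012341 + 0.5·0.0018363 = 0.000979857.
P(I | observation) = 6.17049e-05 / 0.000979857 = 0.0629734.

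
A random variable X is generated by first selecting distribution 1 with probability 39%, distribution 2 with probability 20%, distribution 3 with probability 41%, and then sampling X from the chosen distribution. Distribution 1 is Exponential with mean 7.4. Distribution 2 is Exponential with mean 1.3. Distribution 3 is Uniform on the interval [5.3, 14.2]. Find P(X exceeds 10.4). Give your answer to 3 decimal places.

0.271

Conditional on each component, P(X > 10.4): 1: 0.245268; 2: 0.000335463; 3: 0.426966.
By total probability, P(X > 10.4) = 0.39·0.245268 + 0.2·0.000335463 + 0.41·0.426966 = 0.270778.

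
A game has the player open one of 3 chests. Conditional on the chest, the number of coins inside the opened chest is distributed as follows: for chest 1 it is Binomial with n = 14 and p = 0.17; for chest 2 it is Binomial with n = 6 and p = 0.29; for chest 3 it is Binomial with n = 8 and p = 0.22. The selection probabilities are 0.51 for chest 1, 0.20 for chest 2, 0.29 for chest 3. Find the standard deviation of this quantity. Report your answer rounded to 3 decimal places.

1.323

Per component, 1: μ=2.38, E[X²]=7.6398; 2: μ=1.74, E[X²]=4.263; 3: μ=1.76, E[X²]=4.4704.
E[X] = 0.51·2.38 + 0.2·1.74 + 0.29·1.76 = 2.0722.
E[X²] = 0.51·7.6398 + 0.2·4.263 + 0.29·4.4704 = 6.04531.
Var(X) = E[X²] − (E[X])² = 6.04531 − 4.29401 = 1.7513.
SD(X) = √1.7513 = 1.32337.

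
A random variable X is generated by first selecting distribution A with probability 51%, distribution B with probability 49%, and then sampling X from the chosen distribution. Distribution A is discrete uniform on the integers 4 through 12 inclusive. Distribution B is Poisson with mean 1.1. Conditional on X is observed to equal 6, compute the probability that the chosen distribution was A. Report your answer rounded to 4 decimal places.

0.9930

Likelihoods P(X=6 | ·): A: 0.111111; B: 0.00081903.
Posterior ∝ prior × likelihood. Numerator for A: 0.51·0.111111 = 0.0566667.
Normalizing constant: 0.51·0.111111 + 0.49·0.00081903 = 0.057068.
P(A | observation) = 0.0566667 / 0.057068 = 0.992968.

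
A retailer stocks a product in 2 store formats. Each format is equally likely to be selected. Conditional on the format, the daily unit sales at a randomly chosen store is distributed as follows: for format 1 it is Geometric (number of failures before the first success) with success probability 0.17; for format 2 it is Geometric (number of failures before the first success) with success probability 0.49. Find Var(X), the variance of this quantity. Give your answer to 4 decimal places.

Per component, 1: μ=4.88235, E[X²]=52.5571; 2: μ=1.04082, E[X²]=3.20741.
E[X] = 0.5·4.88235 + 0.5·1.04082 = 2.96158.
E[X²] = 0.5·52.5571 + 0.5·3.20741 = 27.8823.
Var(X) = E[X²] − (E[X])² = 27.8823 − 8.77098 = 19.1113.

19.1113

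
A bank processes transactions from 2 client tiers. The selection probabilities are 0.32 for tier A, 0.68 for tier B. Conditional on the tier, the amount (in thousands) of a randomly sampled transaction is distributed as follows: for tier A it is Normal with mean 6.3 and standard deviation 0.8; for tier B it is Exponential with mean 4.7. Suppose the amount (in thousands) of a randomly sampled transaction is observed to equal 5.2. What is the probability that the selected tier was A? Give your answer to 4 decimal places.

0.5644

Likelihoods f(5.2 | ·): A: 0.193765; B: 0.070373.
Posterior ∝ prior × likelihood. Numerator for A: 0.32·0.193765 = 0.0620049.
Normalizing constant: 0.32·0.193765 + 0.68·0.070373 = 0.109859.
P(A | observation) = 0.0620049 / 0.109859 = 0.564407.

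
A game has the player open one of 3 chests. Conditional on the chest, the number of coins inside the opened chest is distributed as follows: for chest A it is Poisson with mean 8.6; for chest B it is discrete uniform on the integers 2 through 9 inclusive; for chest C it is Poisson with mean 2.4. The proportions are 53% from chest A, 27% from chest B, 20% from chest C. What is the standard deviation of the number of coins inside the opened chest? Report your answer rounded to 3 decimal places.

Per component, A: μ=8.6, E[X²]=82.56; B: μ=5.5, E[X²]=35.5; C: μ=2.4, E[X²]=8.16.
E[X] = 0.53·8.6 + 0.27·5.5 + 0.2·2.4 = 6.523.
E[X²] = 0.53·82.56 + 0.27·35.5 + 0.2·8.16 = 54.9738.
Var(X) = E[X²] − (E[X])² = 54.9738 − 42.5495 = 12.4243.
SD(X) = √12.4243 = 3.52481.

3.525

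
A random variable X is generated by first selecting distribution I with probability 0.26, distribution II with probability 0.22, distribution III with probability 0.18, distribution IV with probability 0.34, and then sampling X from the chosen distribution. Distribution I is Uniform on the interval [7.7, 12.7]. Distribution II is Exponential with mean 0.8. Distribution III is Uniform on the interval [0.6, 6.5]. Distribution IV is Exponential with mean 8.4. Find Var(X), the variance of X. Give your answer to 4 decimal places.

38.6647

Per component, I: μ=10.2, E[X²]=106.123; II: μ=0.8, E[X²]=1.28; III: μ=3.55, E[X²]=15.5033; IV: μ=8.4, E[X²]=141.12.
E[X] = 0.26·10.2 + 0.22·0.8 + 0.18·3.55 + 0.34·8.4 = 6.323.
E[X²] = 0.26·106.123 + 0.22·1.28 + 0.18·15.5033 + 0.34·141.12 = 78.6451.
Var(X) = E[X²] − (E[X])² = 78.6451 − 39.9803 = 38.6647.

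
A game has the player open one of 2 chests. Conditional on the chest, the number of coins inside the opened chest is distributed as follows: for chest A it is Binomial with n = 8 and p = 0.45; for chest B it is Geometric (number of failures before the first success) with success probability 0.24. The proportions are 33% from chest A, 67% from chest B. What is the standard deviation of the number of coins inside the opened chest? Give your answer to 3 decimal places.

3.088

Per component, A: μ=3.6, E[X²]=14.94; B: μ=3.16667, E[X²]=23.2222.
E[X] = 0.33·3.6 + 0.67·3.16667 = 3.30967.
E[X²] = 0.33·14.94 + 0.67·23.2222 = 20.4891.
Var(X) = E[X²] − (E[X])² = 20.4891 − 10.9539 = 9.5352.
SD(X) = √9.5352 = 3.08791.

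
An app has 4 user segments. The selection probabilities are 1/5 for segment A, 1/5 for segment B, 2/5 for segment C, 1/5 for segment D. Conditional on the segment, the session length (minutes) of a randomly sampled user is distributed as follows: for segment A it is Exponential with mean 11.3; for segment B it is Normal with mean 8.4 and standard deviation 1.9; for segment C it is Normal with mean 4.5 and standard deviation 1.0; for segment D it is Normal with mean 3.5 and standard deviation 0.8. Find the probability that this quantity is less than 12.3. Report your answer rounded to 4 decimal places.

Conditional on each segment, P(X < 12.3): A: 0.663277; B: 0.979946; C: 1; D: 1.
By total probability, P(X < 12.3) = 0.2·0.663277 + 0.2·0.979946 + 0.4·1 + 0.2·1 = 0.928645.

0.9286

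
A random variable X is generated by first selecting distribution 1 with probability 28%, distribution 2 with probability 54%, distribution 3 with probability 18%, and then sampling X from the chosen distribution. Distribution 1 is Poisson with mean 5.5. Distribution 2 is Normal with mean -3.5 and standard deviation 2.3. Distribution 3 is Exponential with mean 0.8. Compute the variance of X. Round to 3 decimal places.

19.670

Per component, 1: μ=5.5, E[X²]=35.75; 2: μ=-3.5, E[X²]=17.54; 3: μ=0.8, E[X²]=1.28.
E[X] = 0.28·5.5 + 0.54·-3.5 + 0.18·0.8 = -0.206.
E[X²] = 0.28·35.75 + 0.54·17.54 + 0.18·1.28 = 19.712.
Var(X) = E[X²] − (E[X])² = 19.712 − 0.042436 = 19.6696.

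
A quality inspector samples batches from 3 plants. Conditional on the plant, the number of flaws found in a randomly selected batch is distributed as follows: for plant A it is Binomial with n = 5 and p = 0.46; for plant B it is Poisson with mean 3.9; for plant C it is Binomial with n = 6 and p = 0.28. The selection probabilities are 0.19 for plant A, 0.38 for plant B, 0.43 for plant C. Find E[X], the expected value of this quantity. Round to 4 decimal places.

2.6414

Component means — A: 2.3; B: 3.9; C: 1.68.
E[X] = 0.19·2.3 + 0.38·3.9 + 0.43·1.68 = 2.6414.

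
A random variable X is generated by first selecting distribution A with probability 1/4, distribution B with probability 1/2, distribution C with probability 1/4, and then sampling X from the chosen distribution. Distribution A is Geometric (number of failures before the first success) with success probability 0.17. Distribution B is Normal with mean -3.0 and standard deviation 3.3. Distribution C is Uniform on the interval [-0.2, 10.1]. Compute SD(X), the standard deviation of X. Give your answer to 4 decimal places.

5.5229

Per component, A: μ=4.88235, E[X²]=52.5571; B: μ=-3, E[X²]=19.89; C: μ=4.95, E[X²]=33.3433.
E[X] = 0.25·4.88235 + 0.5·-3 + 0.25·4.95 = 0.958088.
E[X²] = 0.25·52.5571 + 0.5·19.89 + 0.25·33.3433 = 31.4201.
Var(X) = E[X²] − (E[X])² = 31.4201 − 0.917933 = 30.5022.
SD(X) = √30.5022 = 5.52288.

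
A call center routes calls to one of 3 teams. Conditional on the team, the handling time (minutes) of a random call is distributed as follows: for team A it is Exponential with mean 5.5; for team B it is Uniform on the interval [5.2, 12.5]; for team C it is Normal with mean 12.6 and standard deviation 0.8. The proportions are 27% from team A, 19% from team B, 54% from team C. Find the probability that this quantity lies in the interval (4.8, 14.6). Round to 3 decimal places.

0.820

Conditional on each team, P(4.8 < X < 14.6): A: 0.34748; B: 1; C: 0.99379.
By total probability, P(4.8 < X < 14.6) = 0.27·0.34748 + 0.19·1 + 0.54·0.99379 = 0.820466.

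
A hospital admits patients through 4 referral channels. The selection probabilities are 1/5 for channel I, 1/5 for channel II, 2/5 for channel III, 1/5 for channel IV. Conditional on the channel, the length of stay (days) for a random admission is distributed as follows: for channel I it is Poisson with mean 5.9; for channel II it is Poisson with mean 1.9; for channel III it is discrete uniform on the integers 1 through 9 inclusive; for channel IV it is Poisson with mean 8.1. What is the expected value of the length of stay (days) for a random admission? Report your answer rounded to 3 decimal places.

5.180

Component means — I: 5.9; II: 1.9; III: 5; IV: 8.1.
E[X] = 0.2·5.9 + 0.2·1.9 + 0.4·5 + 0.2·8.1 = 5.18.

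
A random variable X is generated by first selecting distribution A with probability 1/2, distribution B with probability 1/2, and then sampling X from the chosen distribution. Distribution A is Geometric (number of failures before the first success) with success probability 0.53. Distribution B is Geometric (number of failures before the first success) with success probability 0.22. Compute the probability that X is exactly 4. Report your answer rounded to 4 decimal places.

Conditional on each component, P(X = 4): A: 0.0258623; B: 0.0814331.
By total probability, P(X = 4) = 0.5·0.0258623 + 0.5·0.0814331 = 0.0536477.

0.0536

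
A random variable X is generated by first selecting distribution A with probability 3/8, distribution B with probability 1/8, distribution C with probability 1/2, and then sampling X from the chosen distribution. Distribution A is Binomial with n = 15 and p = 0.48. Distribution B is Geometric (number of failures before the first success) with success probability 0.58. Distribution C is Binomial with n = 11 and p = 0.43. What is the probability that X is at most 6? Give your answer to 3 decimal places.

0.690

Conditional on each component, P(X ≤ 6): A: 0.360649; B: 0.997695; C: 0.859168.
By total probability, P(X ≤ 6) = 0.375·0.360649 + 0.125·0.997695 + 0.5·0.859168 = 0.689539.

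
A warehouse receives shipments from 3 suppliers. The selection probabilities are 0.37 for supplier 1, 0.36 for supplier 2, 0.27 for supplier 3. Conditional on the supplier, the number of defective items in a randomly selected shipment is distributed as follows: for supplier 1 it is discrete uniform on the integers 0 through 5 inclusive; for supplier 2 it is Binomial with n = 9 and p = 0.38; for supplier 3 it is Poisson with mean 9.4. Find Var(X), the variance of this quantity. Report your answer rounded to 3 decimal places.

Per component, 1: μ=2.5, E[X²]=9.16667; 2: μ=3.42, E[X²]=13.8168; 3: μ=9.4, E[X²]=97.76.
E[X] = 0.37·2.5 + 0.36·3.42 + 0.27·9.4 = 4.6942.
E[X²] = 0.37·9.16667 + 0.36·13.8168 + 0.27·97.76 = 34.7609.
Var(X) = E[X²] − (E[X])² = 34.7609 − 22.0355 = 12.7254.

12.725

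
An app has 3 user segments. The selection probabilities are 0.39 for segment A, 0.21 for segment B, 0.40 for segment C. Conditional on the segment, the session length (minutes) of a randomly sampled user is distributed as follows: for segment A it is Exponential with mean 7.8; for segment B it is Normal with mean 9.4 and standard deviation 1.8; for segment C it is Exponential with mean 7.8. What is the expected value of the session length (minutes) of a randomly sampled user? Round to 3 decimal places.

Component means — A: 7.8; B: 9.4; C: 7.8.
E[X] = 0.39·7.8 + 0.21·9.4 + 0.4·7.8 = 8.136.

8.136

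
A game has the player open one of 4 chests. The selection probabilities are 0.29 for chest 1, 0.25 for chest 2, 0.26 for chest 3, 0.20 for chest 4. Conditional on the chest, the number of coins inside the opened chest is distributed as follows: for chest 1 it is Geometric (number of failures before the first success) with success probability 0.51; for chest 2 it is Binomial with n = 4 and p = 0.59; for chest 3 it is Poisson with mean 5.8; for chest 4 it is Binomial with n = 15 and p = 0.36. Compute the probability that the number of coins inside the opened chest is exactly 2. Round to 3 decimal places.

0.145

Conditional on each chest, P(X = 2): 1: 0.122451; 2: 0.351094; 3: 0.0509235; 4: 0.0411277.
By total probability, P(X = 2) = 0.29·0.122451 + 0.25·0.351094 + 0.26·0.0509235 + 0.2·0.0411277 = 0.14475.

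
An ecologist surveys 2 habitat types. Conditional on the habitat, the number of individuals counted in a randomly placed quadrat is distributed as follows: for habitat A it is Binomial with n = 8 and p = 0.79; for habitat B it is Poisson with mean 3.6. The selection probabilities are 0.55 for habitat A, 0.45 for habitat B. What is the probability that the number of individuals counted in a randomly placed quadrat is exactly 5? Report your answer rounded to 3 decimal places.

0.150

Conditional on each habitat, P(X = 5): A: 0.159581; B: 0.13768.
By total probability, P(X = 5) = 0.55·0.159581 + 0.45·0.13768 = 0.149726.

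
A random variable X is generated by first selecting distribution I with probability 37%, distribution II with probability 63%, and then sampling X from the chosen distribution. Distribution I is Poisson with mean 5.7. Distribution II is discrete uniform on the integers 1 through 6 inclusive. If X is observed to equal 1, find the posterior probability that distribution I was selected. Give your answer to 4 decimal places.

0.0630

Likelihoods P(X=1 | ·): I: 0.019072; II: 0.166667.
Posterior ∝ prior × likelihood. Numerator for I: 0.37·0.019072 = 0.00705664.
Normalizing constant: 0.37·0.019072 + 0.63·0.166667 = 0.112057.
P(I | observation) = 0.00705664 / 0.112057 = 0.0629739.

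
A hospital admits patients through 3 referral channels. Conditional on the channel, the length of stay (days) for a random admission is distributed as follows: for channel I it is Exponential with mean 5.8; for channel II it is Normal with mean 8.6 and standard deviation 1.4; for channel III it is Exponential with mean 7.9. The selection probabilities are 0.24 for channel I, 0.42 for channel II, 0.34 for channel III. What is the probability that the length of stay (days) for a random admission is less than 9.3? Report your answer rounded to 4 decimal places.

0.7174

Conditional on each channel, P(X < 9.3): I: 0.798798; II: 0.691462; III: 0.691864.
By total probability, P(X < 9.3) = 0.24·0.798798 + 0.42·0.691462 + 0.34·0.691864 = 0.71736.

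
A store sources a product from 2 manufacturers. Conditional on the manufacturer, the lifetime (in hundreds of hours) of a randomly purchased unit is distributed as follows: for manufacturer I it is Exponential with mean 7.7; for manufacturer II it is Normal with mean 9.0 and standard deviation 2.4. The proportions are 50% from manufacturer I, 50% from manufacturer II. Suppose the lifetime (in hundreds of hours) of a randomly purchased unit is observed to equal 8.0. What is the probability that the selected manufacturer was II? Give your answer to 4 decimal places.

Likelihoods f(8.0 | ·): I: 0.0459509; II: 0.152405.
Posterior ∝ prior × likelihood. Numerator for II: 0.5·0.152405 = 0.0762026.
Normalizing constant: 0.5·0.0459509 + 0.5·0.152405 = 0.099178.
P(II | observation) = 0.0762026 / 0.099178 = 0.768341.

0.7683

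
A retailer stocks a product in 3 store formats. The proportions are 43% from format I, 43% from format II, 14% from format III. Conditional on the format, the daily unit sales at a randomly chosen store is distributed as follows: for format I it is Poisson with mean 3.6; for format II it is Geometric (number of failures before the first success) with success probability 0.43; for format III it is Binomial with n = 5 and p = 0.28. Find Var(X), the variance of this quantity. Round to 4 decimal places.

4.2629

Per component, I: μ=3.6, E[X²]=16.56; II: μ=1.32558, E[X²]=4.83991; III: μ=1.4, E[X²]=2.968.
E[X] = 0.43·3.6 + 0.43·1.32558 + 0.14·1.4 = 2.314.
E[X²] = 0.43·16.56 + 0.43·4.83991 + 0.14·2.968 = 9.61748.
Var(X) = E[X²] − (E[X])² = 9.61748 − 5.3546 = 4.26289.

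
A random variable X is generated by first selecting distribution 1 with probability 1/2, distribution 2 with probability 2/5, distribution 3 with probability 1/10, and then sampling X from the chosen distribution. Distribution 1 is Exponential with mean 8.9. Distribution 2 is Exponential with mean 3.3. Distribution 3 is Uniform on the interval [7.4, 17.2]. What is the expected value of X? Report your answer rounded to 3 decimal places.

Component means — 1: 8.9; 2: 3.3; 3: 12.3.
E[X] = 0.5·8.9 + 0.4·3.3 + 0.1·12.3 = 7.

7.000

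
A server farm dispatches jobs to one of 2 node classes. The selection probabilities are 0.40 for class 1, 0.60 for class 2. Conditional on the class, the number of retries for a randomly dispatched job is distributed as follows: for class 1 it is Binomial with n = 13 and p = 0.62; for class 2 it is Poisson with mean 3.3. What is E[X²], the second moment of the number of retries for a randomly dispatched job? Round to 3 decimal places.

For each component E[X²] = Var + (mean)², giving 1: 68.0264; 2: 14.19.
Overall E[X²] = 0.4·68.0264 + 0.6·14.19 = 35.7246.

35.725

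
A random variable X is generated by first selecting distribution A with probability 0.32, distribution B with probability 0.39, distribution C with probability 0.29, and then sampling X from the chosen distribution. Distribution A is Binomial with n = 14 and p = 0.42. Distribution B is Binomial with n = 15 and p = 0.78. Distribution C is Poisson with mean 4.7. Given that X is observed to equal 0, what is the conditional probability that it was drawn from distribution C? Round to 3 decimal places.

0.944

Likelihoods P(X=0 | ·): A: 0.000487519; B: 1.3688e-10; C: 0.00909528.
Posterior ∝ prior × likelihood. Numerator for C: 0.29·0.00909528 = 0.00263763.
Normalizing constant: 0.32·0.000487519 + 0.39·1.3688e-10 + 0.29·0.00909528 = 0.00279364.
P(C | observation) = 0.00263763 / 0.00279364 = 0.944157.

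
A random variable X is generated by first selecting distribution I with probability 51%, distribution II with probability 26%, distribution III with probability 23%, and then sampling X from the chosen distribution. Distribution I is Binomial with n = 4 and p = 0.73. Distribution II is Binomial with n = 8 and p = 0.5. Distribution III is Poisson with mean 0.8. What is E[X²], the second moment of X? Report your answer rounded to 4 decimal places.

9.7617

For each component E[X²] = Var + (mean)², giving I: 9.3148; II: 18; III: 1.44.
Overall E[X²] = 0.51·9.3148 + 0.26·18 + 0.23·1.44 = 9.76175.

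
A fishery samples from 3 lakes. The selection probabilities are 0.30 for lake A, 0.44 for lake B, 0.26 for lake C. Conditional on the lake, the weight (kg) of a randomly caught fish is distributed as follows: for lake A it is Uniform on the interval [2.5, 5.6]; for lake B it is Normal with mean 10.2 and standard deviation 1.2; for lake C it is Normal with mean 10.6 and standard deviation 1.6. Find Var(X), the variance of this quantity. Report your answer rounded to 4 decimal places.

Per component, A: μ=4.05, E[X²]=17.2033; B: μ=10.2, E[X²]=105.48; C: μ=10.6, E[X²]=114.92.
E[X] = 0.3·4.05 + 0.44·10.2 + 0.26·10.6 = 8.459.
E[X²] = 0.3·17.2033 + 0.44·105.48 + 0.26·114.92 = 81.4514.
Var(X) = E[X²] − (E[X])² = 81.4514 − 71.5547 = 9.89672.

9.8967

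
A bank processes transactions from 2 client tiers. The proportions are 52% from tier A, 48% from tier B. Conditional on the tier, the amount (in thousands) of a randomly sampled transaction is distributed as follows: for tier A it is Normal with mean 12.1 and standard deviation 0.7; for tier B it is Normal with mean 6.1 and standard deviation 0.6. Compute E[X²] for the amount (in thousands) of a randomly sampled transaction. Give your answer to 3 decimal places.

For each component E[X²] = Var + (mean)², giving A: 146.9; B: 37.57.
Overall E[X²] = 0.52·146.9 + 0.48·37.57 = 94.4216.

94.422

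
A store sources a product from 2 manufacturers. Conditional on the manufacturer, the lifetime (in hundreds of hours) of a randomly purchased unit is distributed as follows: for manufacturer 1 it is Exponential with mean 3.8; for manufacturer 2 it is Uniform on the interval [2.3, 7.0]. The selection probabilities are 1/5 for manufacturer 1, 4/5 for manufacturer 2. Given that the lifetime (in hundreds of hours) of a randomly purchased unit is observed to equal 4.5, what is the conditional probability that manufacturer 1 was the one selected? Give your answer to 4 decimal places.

Likelihoods f(4.5 | ·): 1: 0.0805231; 2: 0.212766.
Posterior ∝ prior × likelihood. Numerator for 1: 0.2·0.0805231 = 0.0161046.
Normalizing constant: 0.2·0.0805231 + 0.8·0.212766 = 0.186317.
P(1 | observation) = 0.0161046 / 0.186317 = 0.0864365.

0.0864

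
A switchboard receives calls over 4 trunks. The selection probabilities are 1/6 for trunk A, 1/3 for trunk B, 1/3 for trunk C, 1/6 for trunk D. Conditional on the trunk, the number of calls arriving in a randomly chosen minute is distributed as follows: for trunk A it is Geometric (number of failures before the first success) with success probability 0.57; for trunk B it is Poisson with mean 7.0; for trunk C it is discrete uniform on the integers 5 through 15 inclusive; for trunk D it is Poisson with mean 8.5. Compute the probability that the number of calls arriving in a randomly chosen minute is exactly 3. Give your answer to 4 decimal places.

Conditional on each trunk, P(X = 3): A: 0.045319; B: 0.0521293; C: 0; D: 0.0208258.
By total probability, P(X = 3) = 0.166667·0.045319 + 0.333333·0.0521293 + 0.333333·0 + 0.166667·0.0208258 = 0.0284006.

0.0284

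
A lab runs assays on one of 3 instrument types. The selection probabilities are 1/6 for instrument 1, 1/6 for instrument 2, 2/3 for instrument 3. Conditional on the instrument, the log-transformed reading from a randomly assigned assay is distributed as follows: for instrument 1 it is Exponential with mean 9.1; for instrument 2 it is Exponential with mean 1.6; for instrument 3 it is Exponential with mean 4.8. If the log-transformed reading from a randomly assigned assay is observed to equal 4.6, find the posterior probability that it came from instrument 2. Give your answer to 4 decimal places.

0.0837

Likelihoods f(4.6 | ·): 1: 0.0662865; 2: 0.0352601; 3: 0.0799024.
Posterior ∝ prior × likelihood. Numerator for 2: 0.166667·0.0352601 = 0.00587668.
Normalizing constant: 0.166667·0.0662865 + 0.166667·0.0352601 + 0.666667·0.0799024 = 0.0701927.
P(2 | observation) = 0.00587668 / 0.0701927 = 0.0837221.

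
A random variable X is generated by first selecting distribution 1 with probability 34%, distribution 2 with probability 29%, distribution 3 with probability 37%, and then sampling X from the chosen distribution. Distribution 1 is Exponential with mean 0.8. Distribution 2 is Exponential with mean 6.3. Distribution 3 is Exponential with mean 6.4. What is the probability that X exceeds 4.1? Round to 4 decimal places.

0.3483

Conditional on each component, P(X > 4.1): 1: 0.00594622; 2: 0.521632; 3: 0.526963.
By total probability, P(X > 4.1) = 0.34·0.00594622 + 0.29·0.521632 + 0.37·0.526963 = 0.348271.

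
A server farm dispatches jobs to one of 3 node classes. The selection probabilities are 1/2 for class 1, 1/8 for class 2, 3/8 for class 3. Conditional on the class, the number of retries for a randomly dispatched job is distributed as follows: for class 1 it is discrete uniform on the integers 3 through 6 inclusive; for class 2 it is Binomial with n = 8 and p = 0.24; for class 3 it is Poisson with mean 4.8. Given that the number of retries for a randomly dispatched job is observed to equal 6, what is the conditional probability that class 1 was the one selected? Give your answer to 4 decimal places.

Likelihoods P(X=6 | ·): 1: 0.25; 2: 0.00309067; 3: 0.139798.
Posterior ∝ prior × likelihood. Numerator for 1: 0.5·0.25 = 0.125.
Normalizing constant: 0.5·0.25 + 0.125·0.00309067 + 0.375·0.139798 = 0.177811.
P(1 | observation) = 0.125 / 0.177811 = 0.702995.

0.7030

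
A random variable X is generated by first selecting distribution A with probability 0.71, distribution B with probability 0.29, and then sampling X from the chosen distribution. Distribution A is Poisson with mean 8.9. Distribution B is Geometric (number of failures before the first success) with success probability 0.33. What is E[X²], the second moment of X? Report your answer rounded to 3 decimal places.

For each component E[X²] = Var + (mean)², giving A: 88.11; B: 10.2746.
Overall E[X²] = 0.71·88.11 + 0.29·10.2746 = 65.5377.

65.538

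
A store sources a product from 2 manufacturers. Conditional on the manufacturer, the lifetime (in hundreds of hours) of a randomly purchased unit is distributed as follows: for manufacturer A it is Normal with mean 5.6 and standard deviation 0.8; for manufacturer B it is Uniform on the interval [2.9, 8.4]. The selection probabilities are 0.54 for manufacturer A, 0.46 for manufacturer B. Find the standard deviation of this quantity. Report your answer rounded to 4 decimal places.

1.2271

Per component, A: μ=5.6, E[X²]=32; B: μ=5.65, E[X²]=34.4433.
E[X] = 0.54·5.6 + 0.46·5.65 = 5.623.
E[X²] = 0.54·32 + 0.46·34.4433 = 33.1239.
Var(X) = E[X²] − (E[X])² = 33.1239 − 31.6181 = 1.5058.
SD(X) = √1.5058 = 1.22711.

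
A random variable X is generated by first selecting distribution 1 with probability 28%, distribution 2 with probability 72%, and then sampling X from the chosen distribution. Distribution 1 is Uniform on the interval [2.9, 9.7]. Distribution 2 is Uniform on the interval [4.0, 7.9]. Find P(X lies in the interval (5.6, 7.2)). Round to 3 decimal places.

0.361

Conditional on each component, P(5.6 < X < 7.2): 1: 0.235294; 2: 0.410256.
By total probability, P(5.6 < X < 7.2) = 0.28·0.235294 + 0.72·0.410256 = 0.361267.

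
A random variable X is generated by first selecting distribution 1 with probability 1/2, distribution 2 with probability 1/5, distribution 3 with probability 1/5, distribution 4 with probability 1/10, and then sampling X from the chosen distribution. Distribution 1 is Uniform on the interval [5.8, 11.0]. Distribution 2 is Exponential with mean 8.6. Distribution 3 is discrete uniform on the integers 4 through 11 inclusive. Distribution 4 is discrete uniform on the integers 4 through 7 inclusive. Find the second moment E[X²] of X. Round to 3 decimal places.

81.441

For each component E[X²] = Var + (mean)², giving 1: 72.8133; 2: 147.92; 3: 61.5; 4: 31.5.
Overall E[X²] = 0.5·72.8133 + 0.2·147.92 + 0.2·61.5 + 0.1·31.5 = 81.4407.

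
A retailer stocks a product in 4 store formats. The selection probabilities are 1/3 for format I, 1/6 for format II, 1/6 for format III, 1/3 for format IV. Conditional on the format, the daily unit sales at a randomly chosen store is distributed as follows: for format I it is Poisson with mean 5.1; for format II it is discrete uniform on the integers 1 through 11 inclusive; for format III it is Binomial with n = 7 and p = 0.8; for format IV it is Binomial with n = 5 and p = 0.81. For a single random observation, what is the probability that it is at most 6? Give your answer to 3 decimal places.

Conditional on each format, P(X ≤ 6): I: 0.74742; II: 0.545455; III: 0.790285; IV: 1.
By total probability, P(X ≤ 6) = 0.333333·0.74742 + 0.166667·0.545455 + 0.166667·0.790285 + 0.333333·1 = 0.805097.

0.805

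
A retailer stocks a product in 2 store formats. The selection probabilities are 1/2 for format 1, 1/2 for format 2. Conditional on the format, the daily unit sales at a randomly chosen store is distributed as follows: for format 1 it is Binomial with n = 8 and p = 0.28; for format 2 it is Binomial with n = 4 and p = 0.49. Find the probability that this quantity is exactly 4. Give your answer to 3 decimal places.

0.087

Conditional on each format, P(X = 4): 1: 0.115627; 2: 0.057648.
By total probability, P(X = 4) = 0.5·0.115627 + 0.5·0.057648 = 0.0866376.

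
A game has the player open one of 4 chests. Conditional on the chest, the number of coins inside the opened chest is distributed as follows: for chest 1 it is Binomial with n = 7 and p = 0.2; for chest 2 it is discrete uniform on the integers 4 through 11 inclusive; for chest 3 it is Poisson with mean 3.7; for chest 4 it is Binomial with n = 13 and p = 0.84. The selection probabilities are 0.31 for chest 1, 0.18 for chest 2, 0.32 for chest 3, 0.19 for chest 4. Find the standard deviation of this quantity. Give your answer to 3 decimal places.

3.892

Per component, 1: μ=1.4, E[X²]=3.08; 2: μ=7.5, E[X²]=61.5; 3: μ=3.7, E[X²]=17.39; 4: μ=10.92, E[X²]=120.994.
E[X] = 0.31·1.4 + 0.18·7.5 + 0.32·3.7 + 0.19·10.92 = 5.0428.
E[X²] = 0.31·3.08 + 0.18·61.5 + 0.32·17.39 + 0.19·120.994 = 40.5784.
Var(X) = E[X²] − (E[X])² = 40.5784 − 25.4298 = 15.1486.
SD(X) = √15.1486 = 3.89211.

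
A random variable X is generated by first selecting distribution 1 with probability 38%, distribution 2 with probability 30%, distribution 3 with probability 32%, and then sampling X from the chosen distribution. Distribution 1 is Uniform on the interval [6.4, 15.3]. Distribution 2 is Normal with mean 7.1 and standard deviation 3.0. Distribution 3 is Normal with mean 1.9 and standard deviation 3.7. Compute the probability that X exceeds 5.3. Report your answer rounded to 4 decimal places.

0.6550

Conditional on each component, P(X > 5.3): 1: 1; 2: 0.725747; 3: 0.179069.
By total probability, P(X > 5.3) = 0.38·1 + 0.3·0.725747 + 0.32·0.179069 = 0.655026.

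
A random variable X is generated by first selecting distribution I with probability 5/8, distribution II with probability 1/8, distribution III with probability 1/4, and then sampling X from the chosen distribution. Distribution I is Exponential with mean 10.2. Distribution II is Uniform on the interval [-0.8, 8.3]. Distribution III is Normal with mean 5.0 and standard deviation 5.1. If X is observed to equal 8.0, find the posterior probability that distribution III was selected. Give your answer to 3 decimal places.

0.283

Likelihoods f(8.0 | ·): I: 0.0447483; II: 0.10989; III: 0.0657964.
Posterior ∝ prior × likelihood. Numerator for III: 0.25·0.0657964 = 0.0164491.
Normalizing constant: 0.625·0.0447483 + 0.125·0.10989 + 0.25·0.0657964 = 0.0581531.
P(III | observation) = 0.0164491 / 0.0581531 = 0.282859.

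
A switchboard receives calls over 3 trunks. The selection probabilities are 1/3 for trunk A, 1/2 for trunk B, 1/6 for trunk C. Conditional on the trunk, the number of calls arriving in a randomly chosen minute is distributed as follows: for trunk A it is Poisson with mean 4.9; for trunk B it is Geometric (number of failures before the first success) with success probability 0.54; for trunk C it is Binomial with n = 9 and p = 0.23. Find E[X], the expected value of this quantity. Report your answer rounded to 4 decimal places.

Component means — A: 4.9; B: 0.851852; C: 2.07.
E[X] = 0.333333·4.9 + 0.5·0.851852 + 0.166667·2.07 = 2.40426.

2.4043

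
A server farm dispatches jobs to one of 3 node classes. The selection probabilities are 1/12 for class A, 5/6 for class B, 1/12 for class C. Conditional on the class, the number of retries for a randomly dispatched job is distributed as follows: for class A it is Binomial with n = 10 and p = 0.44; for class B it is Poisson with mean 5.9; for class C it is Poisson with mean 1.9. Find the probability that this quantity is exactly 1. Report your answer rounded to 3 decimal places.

Conditional on each class, P(X = 1): A: 0.0238311; B: 0.0161627; C: 0.28418.
By total probability, P(X = 1) = 0.0833333·0.0238311 + 0.833333·0.0161627 + 0.0833333·0.28418 = 0.0391366.

0.039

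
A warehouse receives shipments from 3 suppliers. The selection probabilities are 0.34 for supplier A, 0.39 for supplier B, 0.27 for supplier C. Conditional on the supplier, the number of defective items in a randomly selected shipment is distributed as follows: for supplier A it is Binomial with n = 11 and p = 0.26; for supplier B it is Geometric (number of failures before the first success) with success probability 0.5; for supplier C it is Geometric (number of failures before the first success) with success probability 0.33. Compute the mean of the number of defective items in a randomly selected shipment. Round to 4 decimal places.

1.9106

Component means — A: 2.86; B: 1; C: 2.0303.
E[X] = 0.34·2.86 + 0.39·1 + 0.27·2.0303 = 1.91058.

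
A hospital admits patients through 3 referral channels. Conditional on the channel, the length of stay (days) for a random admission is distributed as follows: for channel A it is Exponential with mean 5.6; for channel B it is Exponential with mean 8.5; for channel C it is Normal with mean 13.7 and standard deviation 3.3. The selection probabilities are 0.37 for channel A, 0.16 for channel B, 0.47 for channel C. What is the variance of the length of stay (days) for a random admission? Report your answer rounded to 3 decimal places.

42.222

Per component, A: μ=5.6, E[X²]=62.72; B: μ=8.5, E[X²]=144.5; C: μ=13.7, E[X²]=198.58.
E[X] = 0.37·5.6 + 0.16·8.5 + 0.47·13.7 = 9.871.
E[X²] = 0.37·62.72 + 0.16·144.5 + 0.47·198.58 = 139.659.
Var(X) = E[X²] − (E[X])² = 139.659 − 97.4366 = 42.2224.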